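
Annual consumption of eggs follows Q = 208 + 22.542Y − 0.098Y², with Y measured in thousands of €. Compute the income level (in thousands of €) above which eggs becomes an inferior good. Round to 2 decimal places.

115.01

dQ/dY = 22.542 − 0.196Y.
The good is inferior where dQ/dY < 0. Setting dQ/dY = 0 gives Y = 22.542 / 0.196 = 115.01.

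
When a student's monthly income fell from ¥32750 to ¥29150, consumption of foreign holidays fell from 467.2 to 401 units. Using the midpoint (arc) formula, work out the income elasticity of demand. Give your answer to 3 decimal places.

ΔQ = 401 − 467.2 = -66.2; midpoint Q̄ = (467.2 + 401)/2 = 434.1.
ΔI = 29150 − 32750 = -3600; midpoint Ī = (32750 + 29150)/2 = 30950.
η = (ΔQ/Q̄) ÷ (ΔI/Ī) = (-66.2/434.1) ÷ (-3600/30950) = 1.311.

1.311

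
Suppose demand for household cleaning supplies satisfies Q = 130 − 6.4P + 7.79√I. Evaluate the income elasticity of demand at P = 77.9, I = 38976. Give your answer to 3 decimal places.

At P = 77.9, I = 38976: Q = 1169.368.
Holding P constant, ∂Q/∂I = 7.79/(2√I) = 0.0197292.
η_I = (∂Q/∂I)·(I/Q) = 0.0197292 × (38976/1169.368) = 0.658.

0.658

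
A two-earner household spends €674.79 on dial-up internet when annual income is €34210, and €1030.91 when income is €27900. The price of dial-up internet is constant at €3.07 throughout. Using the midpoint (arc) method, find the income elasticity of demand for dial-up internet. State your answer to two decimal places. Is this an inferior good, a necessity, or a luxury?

-2.06 (inferior good)

With a constant price, Q₁ = 674.79/3.07 = 219.801 and Q₂ = 1030.91/3.07 = 335.801 (equivalently, work directly with expenditure since P cancels).
Midpoint %ΔQ = (1030.91 − 674.79)/852.85 = 0.41756; midpoint %ΔI = (27900 − 34210)/31055 = -0.20319.
η = 0.41756 / -0.20319 = -2.06.
η < 0 ⇒ inferior good.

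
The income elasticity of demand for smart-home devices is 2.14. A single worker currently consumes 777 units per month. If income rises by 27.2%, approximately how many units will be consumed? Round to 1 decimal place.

%ΔQ ≈ η × %ΔI = 2.14 × 27.2% = 58.208%.
New Q ≈ 777 × (1 + 0.58208) = 1229.3.

1229.3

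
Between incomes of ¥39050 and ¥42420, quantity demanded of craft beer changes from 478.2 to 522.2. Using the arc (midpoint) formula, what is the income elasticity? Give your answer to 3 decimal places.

ΔQ = 522.2 − 478.2 = 44; midpoint Q̄ = (478.2 + 522.2)/2 = 500.2.
ΔI = 42420 − 39050 = 3370; midpoint Ī = (39050 + 42420)/2 = 40735.
η = (ΔQ/Q̄) ÷ (ΔI/Ī) = (44/500.2) ÷ (3370/40735) = 1.063.

1.063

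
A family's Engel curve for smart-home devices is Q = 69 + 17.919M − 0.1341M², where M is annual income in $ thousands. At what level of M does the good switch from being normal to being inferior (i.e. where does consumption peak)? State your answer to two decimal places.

66.81

dQ/dM = 17.919 − 0.2682M.
The good is inferior where dQ/dM < 0. Setting dQ/dM = 0 gives M = 17.919 / 0.2682 = 66.81.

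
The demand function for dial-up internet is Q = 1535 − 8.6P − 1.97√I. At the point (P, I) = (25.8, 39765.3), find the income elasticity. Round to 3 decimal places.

-0.213

At P = 25.8, I = 39765.3: Q = 920.278.
Holding P constant, ∂Q/∂I = -1.97/(2√I) = -0.00493951.
η_I = (∂Q/∂I)·(I/Q) = -0.00493951 × (39765.3/920.278) = -0.213.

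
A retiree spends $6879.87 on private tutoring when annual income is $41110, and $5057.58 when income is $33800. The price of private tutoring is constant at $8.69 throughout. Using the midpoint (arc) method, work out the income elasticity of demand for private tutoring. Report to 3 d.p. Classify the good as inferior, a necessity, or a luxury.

With a constant price, Q₁ = 6879.87/8.69 = 791.700 and Q₂ = 5057.58/8.69 = 582.000 (equivalently, work directly with expenditure since P cancels).
Midpoint %ΔQ = (5057.58 − 6879.87)/5968.73 = -0.30531; midpoint %ΔI = (33800 − 41110)/37455 = -0.19517.
η = -0.30531 / -0.19517 = 1.564.
η > 1 ⇒ luxury.

1.564 (luxury)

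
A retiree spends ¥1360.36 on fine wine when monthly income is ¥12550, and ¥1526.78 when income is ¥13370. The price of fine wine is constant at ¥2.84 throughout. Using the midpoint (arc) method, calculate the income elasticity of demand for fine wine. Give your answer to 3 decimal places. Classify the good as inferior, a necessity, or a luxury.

With a constant price, Q₁ = 1360.36/2.84 = 479.000 and Q₂ = 1526.78/2.84 = 537.599 (equivalently, work directly with expenditure since P cancels).
Midpoint %ΔQ = (1526.78 − 1360.36)/1443.57 = 0.11528; midpoint %ΔI = (13370 − 12550)/12960 = 0.06327.
η = 0.11528 / 0.06327 = 1.822.
η > 1 ⇒ luxury.

1.822 (luxury)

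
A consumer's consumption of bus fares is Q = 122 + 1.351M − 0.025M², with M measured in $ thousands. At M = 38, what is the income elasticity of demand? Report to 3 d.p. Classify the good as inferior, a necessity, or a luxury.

-0.152 (inferior good)

At M = 38: Q = 137.2380.
dQ/dM = 1.351 − 0.05M = -0.54900.
η = (dQ/dM)·(M/Q) = -0.54900 × (38/137.2380) = -0.152.
η < 0 ⇒ inferior good.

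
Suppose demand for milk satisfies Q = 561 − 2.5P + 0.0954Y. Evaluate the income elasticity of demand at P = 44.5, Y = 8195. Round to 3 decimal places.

0.635

At P = 44.5, Y = 8195: Q = 1231.553.
Holding P constant, ∂Q/∂Y = 0.0954.
η_Y = (∂Q/∂Y)·(Y/Q) = 0.0954 × (8195/1231.553) = 0.635.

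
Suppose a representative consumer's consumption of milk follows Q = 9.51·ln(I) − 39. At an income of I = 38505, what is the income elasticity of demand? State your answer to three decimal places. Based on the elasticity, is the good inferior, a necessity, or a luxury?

0.155 (necessity)

At I = 38505: Q = 61.412.
dQ/dI = 9.51/I = 0.000246981 at this income.
η = (dQ/dI)·(I/Q) = 0.000246981 × (38505/61.412) = 0.155.
Since 0 < η < 1, the good is a necessity.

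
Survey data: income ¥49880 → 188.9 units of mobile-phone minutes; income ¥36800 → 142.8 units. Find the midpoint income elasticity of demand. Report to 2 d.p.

0.92

ΔQ = 142.8 − 188.9 = -46.1; midpoint Q̄ = (188.9 + 142.8)/2 = 165.85.
ΔI = 36800 − 49880 = -13080; midpoint Ī = (49880 + 36800)/2 = 43340.
η = (ΔQ/Q̄) ÷ (ΔI/Ī) = (-46.1/165.85) ÷ (-13080/43340) = 0.92.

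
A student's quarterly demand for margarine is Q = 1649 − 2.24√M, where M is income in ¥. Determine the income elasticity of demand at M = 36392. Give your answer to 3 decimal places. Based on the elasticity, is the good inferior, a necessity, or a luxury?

At M = 36392: Q = 1221.682.
dQ/dM = -2.24/(2√M) = -0.00587104 at this income.
η = (dQ/dM)·(M/Q) = -0.00587104 × (36392/1221.682) = -0.175.
Since η < 0, the good is an inferior good.

-0.175 (inferior good)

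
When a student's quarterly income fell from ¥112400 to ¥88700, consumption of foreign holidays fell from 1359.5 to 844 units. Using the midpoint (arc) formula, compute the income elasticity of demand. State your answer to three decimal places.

1.985

ΔQ = 844 − 1359.5 = -515.5; midpoint Q̄ = (1359.5 + 844)/2 = 1101.75.
ΔI = 88700 − 112400 = -23700; midpoint Ī = (112400 + 88700)/2 = 100550.
η = (ΔQ/Q̄) ÷ (ΔI/Ī) = (-515.5/1101.75) ÷ (-23700/100550) = 1.985.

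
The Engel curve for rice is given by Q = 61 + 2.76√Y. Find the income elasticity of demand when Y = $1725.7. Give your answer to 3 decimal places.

At Y = 1725.7: Q = 175.655.
dQ/dY = 2.76/(2√Y) = 0.0332198 at this income.
η = (dQ/dY)·(Y/Q) = 0.0332198 × (1725.7/175.655) = 0.326.

0.326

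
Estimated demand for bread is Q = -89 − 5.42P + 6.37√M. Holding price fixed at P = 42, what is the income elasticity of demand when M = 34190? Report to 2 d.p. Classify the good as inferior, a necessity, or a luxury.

0.68 (necessity)

At P = 42, M = 34190: Q = 861.207.
Holding P constant, ∂Q/∂M = 6.37/(2√M) = 0.017225.
η_M = (∂Q/∂M)·(M/Q) = 0.017225 × (34190/861.207) = 0.68.
Since 0 < η < 1, this is a necessity.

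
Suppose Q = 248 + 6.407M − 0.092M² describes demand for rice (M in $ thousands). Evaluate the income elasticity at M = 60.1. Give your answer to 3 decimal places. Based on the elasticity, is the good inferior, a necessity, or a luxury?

At M = 60.1: Q = 300.7558.
dQ/dM = 6.407 − 0.184M = -4.65140.
η = (dQ/dM)·(M/Q) = -4.65140 × (60.1/300.7558) = -0.929.
η < 0 ⇒ inferior good.

-0.929 (inferior good)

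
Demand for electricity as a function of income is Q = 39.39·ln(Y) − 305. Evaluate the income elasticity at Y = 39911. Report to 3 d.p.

0.351

At Y = 39911: Q = 112.314.
dQ/dY = 39.39/Y = 0.000986946 at this income.
η = (dQ/dY)·(Y/Q) = 0.000986946 × (39911/112.314) = 0.351.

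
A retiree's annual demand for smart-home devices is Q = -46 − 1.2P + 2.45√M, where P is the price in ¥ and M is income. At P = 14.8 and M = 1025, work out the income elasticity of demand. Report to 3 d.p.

2.672

At P = 14.8, M = 1025: Q = 14.678.
Holding P constant, ∂Q/∂M = 2.45/(2√M) = 0.0382626.
η_M = (∂Q/∂M)·(M/Q) = 0.0382626 × (1025/14.678) = 2.672.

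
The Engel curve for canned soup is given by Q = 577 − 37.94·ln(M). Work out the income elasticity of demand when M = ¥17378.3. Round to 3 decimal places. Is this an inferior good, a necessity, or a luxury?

-0.184 (inferior good)

At M = 17378.3: Q = 206.593.
dQ/dM = -37.94/M = -0.00218318 at this income.
η = (dQ/dM)·(M/Q) = -0.00218318 × (17378.3/206.593) = -0.184.
Since η < 0, the good is an inferior good.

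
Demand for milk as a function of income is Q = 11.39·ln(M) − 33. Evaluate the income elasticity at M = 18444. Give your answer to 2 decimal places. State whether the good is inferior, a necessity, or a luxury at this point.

At M = 18444: Q = 78.878.
dQ/dM = 11.39/M = 0.000617545 at this income.
η = (dQ/dM)·(M/Q) = 0.000617545 × (18444/78.878) = 0.14.
Since 0 < η < 1, the good is a necessity.

0.14 (necessity)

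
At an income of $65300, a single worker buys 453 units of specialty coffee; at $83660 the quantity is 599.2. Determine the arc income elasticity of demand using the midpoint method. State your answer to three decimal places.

ΔQ = 599.2 − 453 = 146.2; midpoint Q̄ = (453 + 599.2)/2 = 526.1.
ΔI = 83660 − 65300 = 18360; midpoint Ī = (65300 + 83660)/2 = 74480.
η = (ΔQ/Q̄) ÷ (ΔI/Ī) = (146.2/526.1) ÷ (18360/74480) = 1.127.

1.127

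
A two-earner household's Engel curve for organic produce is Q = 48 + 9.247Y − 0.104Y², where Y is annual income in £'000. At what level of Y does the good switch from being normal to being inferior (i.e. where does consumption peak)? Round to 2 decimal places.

dQ/dY = 9.247 − 0.208Y.
The good is inferior where dQ/dY < 0. Setting dQ/dY = 0 gives Y = 9.247 / 0.208 = 44.46.

44.46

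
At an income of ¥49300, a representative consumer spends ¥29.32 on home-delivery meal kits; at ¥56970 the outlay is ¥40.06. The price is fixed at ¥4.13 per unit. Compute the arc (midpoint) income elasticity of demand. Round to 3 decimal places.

2.145

With a constant price, Q₁ = 29.32/4.13 = 7.099 and Q₂ = 40.06/4.13 = 9.700 (equivalently, work directly with expenditure since P cancels).
Midpoint %ΔQ = (40.06 − 29.32)/34.69 = 0.30960; midpoint %ΔI = (56970 − 49300)/53135 = 0.14435.
η = 0.30960 / 0.14435 = 2.145.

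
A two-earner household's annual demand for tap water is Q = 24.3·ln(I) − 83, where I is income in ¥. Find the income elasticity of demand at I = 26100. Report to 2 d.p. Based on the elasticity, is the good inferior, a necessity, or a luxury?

At I = 26100: Q = 164.123.
dQ/dI = 24.3/I = 0.000931034 at this income.
η = (dQ/dI)·(I/Q) = 0.000931034 × (26100/164.123) = 0.15.
Since 0 < η < 1, the good is a necessity.

0.15 (necessity)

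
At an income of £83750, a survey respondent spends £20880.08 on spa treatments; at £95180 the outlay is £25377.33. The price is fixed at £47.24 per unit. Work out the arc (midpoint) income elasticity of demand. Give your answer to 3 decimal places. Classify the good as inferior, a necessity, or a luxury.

With a constant price, Q₁ = 20880.08/47.24 = 442.000 and Q₂ = 25377.33/47.24 = 537.200 (equivalently, work directly with expenditure since P cancels).
Midpoint %ΔQ = (25377.33 − 20880.08)/23128.71 = 0.19444; midpoint %ΔI = (95180 − 83750)/89465 = 0.12776.
η = 0.19444 / 0.12776 = 1.522.
η > 1 ⇒ luxury.

1.522 (luxury)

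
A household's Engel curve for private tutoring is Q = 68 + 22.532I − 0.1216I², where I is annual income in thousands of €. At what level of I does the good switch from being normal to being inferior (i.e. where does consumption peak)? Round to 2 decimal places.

92.65

dQ/dI = 22.532 − 0.2432I.
The good is inferior where dQ/dI < 0. Setting dQ/dI = 0 gives I = 22.532 / 0.2432 = 92.65.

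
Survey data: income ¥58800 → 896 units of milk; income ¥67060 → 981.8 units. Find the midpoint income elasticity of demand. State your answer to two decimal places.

ΔQ = 981.8 − 896 = 85.8; midpoint Q̄ = (896 + 981.8)/2 = 938.9.
ΔI = 67060 − 58800 = 8260; midpoint Ī = (58800 + 67060)/2 = 62930.
η = (ΔQ/Q̄) ÷ (ΔI/Ī) = (85.8/938.9) ÷ (8260/62930) = 0.70.

0.70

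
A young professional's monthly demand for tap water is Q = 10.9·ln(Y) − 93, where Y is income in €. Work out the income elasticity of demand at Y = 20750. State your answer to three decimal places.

0.710

At Y = 20750: Q = 15.349.
dQ/dY = 10.9/Y = 0.000525301 at this income.
η = (dQ/dY)·(Y/Q) = 0.000525301 × (20750/15.349) = 0.710.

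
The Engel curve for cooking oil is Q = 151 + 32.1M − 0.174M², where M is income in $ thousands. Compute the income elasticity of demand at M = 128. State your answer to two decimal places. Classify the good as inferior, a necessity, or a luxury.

At M = 128: Q = 1408.9840.
dQ/dM = 32.1 − 0.348M = -12.44400.
η = (dQ/dM)·(M/Q) = -12.44400 × (128/1408.9840) = -1.13.
η < 0 ⇒ inferior good.

-1.13 (inferior good)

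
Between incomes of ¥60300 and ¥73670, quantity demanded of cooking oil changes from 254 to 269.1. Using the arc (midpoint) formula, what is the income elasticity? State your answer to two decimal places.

0.29

ΔQ = 269.1 − 254 = 15.1; midpoint Q̄ = (254 + 269.1)/2 = 261.55.
ΔI = 73670 − 60300 = 13370; midpoint Ī = (60300 + 73670)/2 = 66985.
η = (ΔQ/Q̄) ÷ (ΔI/Ī) = (15.1/261.55) ÷ (13370/66985) = 0.29.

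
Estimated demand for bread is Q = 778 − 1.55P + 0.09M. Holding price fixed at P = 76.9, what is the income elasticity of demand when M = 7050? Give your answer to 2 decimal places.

0.49

At P = 76.9, M = 7050: Q = 1293.305.
Holding P constant, ∂Q/∂M = 0.09.
η_M = (∂Q/∂M)·(M/Q) = 0.09 × (7050/1293.305) = 0.49.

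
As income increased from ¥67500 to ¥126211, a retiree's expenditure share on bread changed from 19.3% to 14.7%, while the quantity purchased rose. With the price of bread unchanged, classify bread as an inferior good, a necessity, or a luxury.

Quantity rises but the budget share falls as income rises, so 0 < η < 1.

necessity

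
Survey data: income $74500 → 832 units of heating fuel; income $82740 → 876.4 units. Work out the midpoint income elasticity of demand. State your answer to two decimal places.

0.50

ΔQ = 876.4 − 832 = 44.4; midpoint Q̄ = (832 + 876.4)/2 = 854.2.
ΔI = 82740 − 74500 = 8240; midpoint Ī = (74500 + 82740)/2 = 78620.
η = (ΔQ/Q̄) ÷ (ΔI/Ī) = (44.4/854.2) ÷ (8240/78620) = 0.50.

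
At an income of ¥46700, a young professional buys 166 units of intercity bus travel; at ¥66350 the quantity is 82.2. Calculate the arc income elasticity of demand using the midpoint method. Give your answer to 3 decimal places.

ΔQ = 82.2 − 166 = -83.8; midpoint Q̄ = (166 + 82.2)/2 = 124.1.
ΔI = 66350 − 46700 = 19650; midpoint Ī = (46700 + 66350)/2 = 56525.
η = (ΔQ/Q̄) ÷ (ΔI/Ī) = (-83.8/124.1) ÷ (19650/56525) = -1.942.

-1.942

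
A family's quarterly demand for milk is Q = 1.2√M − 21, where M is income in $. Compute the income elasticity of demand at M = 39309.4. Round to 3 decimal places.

0.548

At M = 39309.4: Q = 216.919.
dQ/dM = 1.2/(2√M) = 0.00302624 at this income.
η = (dQ/dM)·(M/Q) = 0.00302624 × (39309.4/216.919) = 0.548.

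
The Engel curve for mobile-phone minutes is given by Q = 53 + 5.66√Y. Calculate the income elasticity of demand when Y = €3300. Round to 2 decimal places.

At Y = 3300: Q = 378.142.
dQ/dY = 5.66/(2√Y) = 0.049264 at this income.
η = (dQ/dY)·(Y/Q) = 0.049264 × (3300/378.142) = 0.43.

0.43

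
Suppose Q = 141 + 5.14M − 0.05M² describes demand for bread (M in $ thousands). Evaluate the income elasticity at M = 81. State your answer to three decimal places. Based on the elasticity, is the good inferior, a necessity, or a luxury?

At M = 81: Q = 229.2900.
dQ/dM = 5.14 − 0.1M = -2.96000.
η = (dQ/dM)·(M/Q) = -2.96000 × (81/229.2900) = -1.046.
η < 0 ⇒ inferior good.

-1.046 (inferior good)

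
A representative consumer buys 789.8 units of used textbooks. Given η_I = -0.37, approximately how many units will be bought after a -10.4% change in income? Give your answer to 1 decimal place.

%ΔQ ≈ η × %ΔI = -0.37 × (-10.4%) = 3.848%.
New Q ≈ 789.8 × (1 + 0.03848) = 820.2.

820.2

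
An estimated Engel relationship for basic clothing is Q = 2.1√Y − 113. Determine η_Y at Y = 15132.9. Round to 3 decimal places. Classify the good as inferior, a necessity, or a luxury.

At Y = 15132.9: Q = 145.333.
dQ/dY = 2.1/(2√Y) = 0.00853549 at this income.
η = (dQ/dY)·(Y/Q) = 0.00853549 × (15132.9/145.333) = 0.889.
Since 0 < η < 1, the good is a necessity.

0.889 (necessity)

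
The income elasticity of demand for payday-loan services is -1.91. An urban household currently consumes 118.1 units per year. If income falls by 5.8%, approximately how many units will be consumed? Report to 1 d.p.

131.2

%ΔQ ≈ η × %ΔI = -1.91 × (-5.8%) = 11.078%.
New Q ≈ 118.1 × (1 + 0.11078) = 131.2.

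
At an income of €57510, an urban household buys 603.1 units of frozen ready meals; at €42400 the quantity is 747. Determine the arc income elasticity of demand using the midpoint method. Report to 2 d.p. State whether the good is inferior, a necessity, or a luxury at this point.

-0.70 (inferior good)

ΔQ = 747 − 603.1 = 143.9; midpoint Q̄ = (603.1 + 747)/2 = 675.05.
ΔI = 42400 − 57510 = -15110; midpoint Ī = (57510 + 42400)/2 = 49955.
η = (ΔQ/Q̄) ÷ (ΔI/Ī) = (143.9/675.05) ÷ (-15110/49955) = -0.70.
η < 0 ⇒ inferior good.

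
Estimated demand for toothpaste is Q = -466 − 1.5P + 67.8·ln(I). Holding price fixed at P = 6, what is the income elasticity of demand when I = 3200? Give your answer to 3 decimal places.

At P = 6, I = 3200: Q = 72.207.
Holding P constant, ∂Q/∂I = 67.8/I = 0.0211875.
η_I = (∂Q/∂I)·(I/Q) = 0.0211875 × (3200/72.207) = 0.939.

0.939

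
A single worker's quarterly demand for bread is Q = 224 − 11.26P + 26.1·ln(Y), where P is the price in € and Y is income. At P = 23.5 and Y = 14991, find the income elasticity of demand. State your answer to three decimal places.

At P = 23.5, Y = 14991: Q = 210.347.
Holding P constant, ∂Q/∂Y = 26.1/Y = 0.00174104.
η_Y = (∂Q/∂Y)·(Y/Q) = 0.00174104 × (14991/210.347) = 0.124.

0.124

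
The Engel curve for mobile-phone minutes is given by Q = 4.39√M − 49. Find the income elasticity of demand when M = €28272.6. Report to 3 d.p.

0.536

At M = 28272.6: Q = 689.155.
dQ/dM = 4.39/(2√M) = 0.0130542 at this income.
η = (dQ/dM)·(M/Q) = 0.0130542 × (28272.6/689.155) = 0.536.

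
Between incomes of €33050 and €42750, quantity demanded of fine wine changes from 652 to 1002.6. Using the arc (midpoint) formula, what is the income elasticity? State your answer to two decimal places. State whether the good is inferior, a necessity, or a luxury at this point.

1.66 (luxury)

ΔQ = 1002.6 − 652 = 350.6; midpoint Q̄ = (652 + 1002.6)/2 = 827.3.
ΔI = 42750 − 33050 = 9700; midpoint Ī = (33050 + 42750)/2 = 37900.
η = (ΔQ/Q̄) ÷ (ΔI/Ī) = (350.6/827.3) ÷ (9700/37900) = 1.66.
η > 1 ⇒ luxury.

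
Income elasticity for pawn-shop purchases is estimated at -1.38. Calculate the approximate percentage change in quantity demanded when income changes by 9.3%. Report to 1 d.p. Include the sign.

%ΔQ ≈ η × %ΔI = -1.38 × 9.3% = -12.8%.

-12.8%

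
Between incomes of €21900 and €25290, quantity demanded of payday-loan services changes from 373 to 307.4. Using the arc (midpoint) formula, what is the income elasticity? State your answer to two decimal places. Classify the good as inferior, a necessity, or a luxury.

-1.34 (inferior good)

ΔQ = 307.4 − 373 = -65.6; midpoint Q̄ = (373 + 307.4)/2 = 340.2.
ΔI = 25290 − 21900 = 3390; midpoint Ī = (21900 + 25290)/2 = 23595.
η = (ΔQ/Q̄) ÷ (ΔI/Ī) = (-65.6/340.2) ÷ (3390/23595) = -1.34.
η < 0 ⇒ inferior good.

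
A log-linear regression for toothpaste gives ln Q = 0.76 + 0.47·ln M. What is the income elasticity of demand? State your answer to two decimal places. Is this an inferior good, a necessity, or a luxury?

0.47 (necessity)

In a log-linear demand, the coefficient on ln M is the income elasticity.
So η = 0.47.
0 < η < 1 ⇒ necessity.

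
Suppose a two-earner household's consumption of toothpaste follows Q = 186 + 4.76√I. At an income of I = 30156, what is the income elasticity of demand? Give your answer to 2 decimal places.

At I = 30156: Q = 1012.597.
dQ/dI = 4.76/(2√I) = 0.0137053 at this income.
η = (dQ/dI)·(I/Q) = 0.0137053 × (30156/1012.597) = 0.41.

0.41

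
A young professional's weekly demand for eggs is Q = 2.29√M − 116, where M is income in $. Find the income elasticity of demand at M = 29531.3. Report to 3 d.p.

0.709

At M = 29531.3: Q = 277.529.
dQ/dM = 2.29/(2√M) = 0.00666291 at this income.
η = (dQ/dM)·(M/Q) = 0.00666291 × (29531.3/277.529) = 0.709.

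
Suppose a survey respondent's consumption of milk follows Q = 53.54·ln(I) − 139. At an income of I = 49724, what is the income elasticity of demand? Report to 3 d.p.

At I = 49724: Q = 439.995.
dQ/dI = 53.54/I = 0.00107674 at this income.
η = (dQ/dI)·(I/Q) = 0.00107674 × (49724/439.995) = 0.122.

0.122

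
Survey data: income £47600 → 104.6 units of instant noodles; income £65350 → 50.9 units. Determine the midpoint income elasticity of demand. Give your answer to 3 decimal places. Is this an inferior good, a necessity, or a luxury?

-2.198 (inferior good)

ΔQ = 50.9 − 104.6 = -53.7; midpoint Q̄ = (104.6 + 50.9)/2 = 77.75.
ΔI = 65350 − 47600 = 17750; midpoint Ī = (47600 + 65350)/2 = 56475.
η = (ΔQ/Q̄) ÷ (ΔI/Ī) = (-53.7/77.75) ÷ (17750/56475) = -2.198.
η < 0 ⇒ inferior good.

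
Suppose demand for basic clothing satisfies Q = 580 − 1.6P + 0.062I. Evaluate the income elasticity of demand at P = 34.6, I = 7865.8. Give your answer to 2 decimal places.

0.48

At P = 34.6, I = 7865.8: Q = 1012.320.
Holding P constant, ∂Q/∂I = 0.062.
η_I = (∂Q/∂I)·(I/Q) = 0.062 × (7865.8/1012.320) = 0.48.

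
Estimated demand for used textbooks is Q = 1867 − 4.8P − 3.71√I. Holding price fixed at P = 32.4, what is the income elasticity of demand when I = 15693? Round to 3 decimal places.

-0.186

At P = 32.4, I = 15693: Q = 1246.722.
Holding P constant, ∂Q/∂I = -3.71/(2√I) = -0.0148078.
η_I = (∂Q/∂I)·(I/Q) = -0.0148078 × (15693/1246.722) = -0.186.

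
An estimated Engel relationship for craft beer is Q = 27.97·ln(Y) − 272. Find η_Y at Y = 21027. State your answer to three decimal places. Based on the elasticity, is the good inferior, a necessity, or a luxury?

At Y = 21027: Q = 6.401.
dQ/dY = 27.97/Y = 0.00133019 at this income.
η = (dQ/dY)·(Y/Q) = 0.00133019 × (21027/6.401) = 4.370.
Since η > 1, the good is a luxury.

4.370 (luxury)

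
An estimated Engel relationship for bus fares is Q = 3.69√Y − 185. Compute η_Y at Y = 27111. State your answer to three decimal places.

At Y = 27111: Q = 422.574.
dQ/dY = 3.69/(2√Y) = 0.0112053 at this income.
η = (dQ/dY)·(Y/Q) = 0.0112053 × (27111/422.574) = 0.719.

0.719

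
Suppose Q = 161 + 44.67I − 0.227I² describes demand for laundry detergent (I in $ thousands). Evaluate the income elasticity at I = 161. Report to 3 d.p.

-3.116

At I = 161: Q = 1468.8030.
dQ/dI = 44.67 − 0.454I = -28.42400.
η = (dQ/dI)·(I/Q) = -28.42400 × (161/1468.8030) = -3.116.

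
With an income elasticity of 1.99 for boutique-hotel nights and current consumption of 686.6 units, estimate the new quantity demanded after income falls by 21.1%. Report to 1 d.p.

%ΔQ ≈ η × %ΔI = 1.99 × (-21.1%) = -41.989%.
New Q ≈ 686.6 × (1 − 0.41989) = 398.3.

398.3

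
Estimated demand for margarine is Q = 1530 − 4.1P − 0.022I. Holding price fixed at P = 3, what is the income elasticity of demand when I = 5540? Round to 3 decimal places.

At P = 3, I = 5540: Q = 1395.820.
Holding P constant, ∂Q/∂I = −0.022.
η_I = (∂Q/∂I)·(I/Q) = -0.022 × (5540/1395.820) = -0.087.

-0.087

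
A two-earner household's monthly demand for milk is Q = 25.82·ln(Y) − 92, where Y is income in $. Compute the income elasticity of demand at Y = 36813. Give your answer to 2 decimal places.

At Y = 36813: Q = 179.461.
dQ/dY = 25.82/Y = 0.000701383 at this income.
η = (dQ/dY)·(Y/Q) = 0.000701383 × (36813/179.461) = 0.14.

0.14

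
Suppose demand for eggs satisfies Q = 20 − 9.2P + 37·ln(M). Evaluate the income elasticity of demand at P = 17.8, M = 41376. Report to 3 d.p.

0.148

At P = 17.8, M = 41376: Q = 249.567.
Holding P constant, ∂Q/∂M = 37/M = 0.000894238.
η_M = (∂Q/∂M)·(M/Q) = 0.000894238 × (41376/249.567) = 0.148.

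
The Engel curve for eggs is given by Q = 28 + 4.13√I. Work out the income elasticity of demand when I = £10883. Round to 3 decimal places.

0.469

At I = 10883: Q = 458.848.
dQ/dI = 4.13/(2√I) = 0.0197946 at this income.
η = (dQ/dI)·(I/Q) = 0.0197946 × (10883/458.848) = 0.469.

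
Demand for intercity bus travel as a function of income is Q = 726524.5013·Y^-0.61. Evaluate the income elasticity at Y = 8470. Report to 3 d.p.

For Q = A·Y^β the income elasticity is constant and equal to β.
Here β = -0.61, so η = -0.610.

-0.610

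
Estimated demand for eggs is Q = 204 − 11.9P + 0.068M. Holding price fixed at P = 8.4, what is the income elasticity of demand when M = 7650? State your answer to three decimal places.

At P = 8.4, M = 7650: Q = 624.240.
Holding P constant, ∂Q/∂M = 0.068.
η_M = (∂Q/∂M)·(M/Q) = 0.068 × (7650/624.240) = 0.833.

0.833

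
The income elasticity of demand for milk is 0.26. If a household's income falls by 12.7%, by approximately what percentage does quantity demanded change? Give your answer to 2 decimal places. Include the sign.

-3.30%

%ΔQ ≈ η × %ΔI = 0.26 × (-12.7%) = -3.30%.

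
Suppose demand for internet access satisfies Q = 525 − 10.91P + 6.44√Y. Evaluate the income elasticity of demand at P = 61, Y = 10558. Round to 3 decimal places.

At P = 61, Y = 10558: Q = 521.214.
Holding P constant, ∂Q/∂Y = 6.44/(2√Y) = 0.0313376.
η_Y = (∂Q/∂Y)·(Y/Q) = 0.0313376 × (10558/521.214) = 0.635.

0.635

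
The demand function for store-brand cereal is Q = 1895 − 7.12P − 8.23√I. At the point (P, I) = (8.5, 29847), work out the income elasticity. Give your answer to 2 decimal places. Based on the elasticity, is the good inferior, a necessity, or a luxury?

At P = 8.5, I = 29847: Q = 412.642.
Holding P constant, ∂Q/∂I = -8.23/(2√I) = -0.0238188.
η_I = (∂Q/∂I)·(I/Q) = -0.0238188 × (29847/412.642) = -1.72.
Since η < 0, this is an inferior good.

-1.72 (inferior good)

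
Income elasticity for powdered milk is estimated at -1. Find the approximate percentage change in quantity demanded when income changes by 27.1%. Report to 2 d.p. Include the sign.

-27.10%

%ΔQ ≈ η × %ΔI = -1 × 27.1% = -27.10%.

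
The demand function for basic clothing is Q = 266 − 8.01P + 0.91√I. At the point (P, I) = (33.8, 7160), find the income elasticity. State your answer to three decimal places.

At P = 33.8, I = 7160: Q = 72.263.
Holding P constant, ∂Q/∂I = 0.91/(2√I) = 0.00537718.
η_I = (∂Q/∂I)·(I/Q) = 0.00537718 × (7160/72.263) = 0.533.

0.533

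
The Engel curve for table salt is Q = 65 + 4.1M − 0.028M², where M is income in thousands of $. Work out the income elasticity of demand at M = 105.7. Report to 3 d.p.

At M = 105.7: Q = 185.5403.
dQ/dM = 4.1 − 0.056M = -1.81920.
η = (dQ/dM)·(M/Q) = -1.81920 × (105.7/185.5403) = -1.036.

-1.036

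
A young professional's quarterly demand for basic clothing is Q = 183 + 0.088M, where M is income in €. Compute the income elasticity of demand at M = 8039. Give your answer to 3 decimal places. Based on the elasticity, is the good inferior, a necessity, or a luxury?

0.794 (necessity)

At M = 8039: Q = 890.432.
dQ/dM = 0.088.
η = (dQ/dM)·(M/Q) = 0.088 × (8039/890.432) = 0.794.
Since 0 < η < 1, the good is a necessity.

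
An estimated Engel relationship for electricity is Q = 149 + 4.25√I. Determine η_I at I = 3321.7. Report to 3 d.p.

At I = 3321.7: Q = 393.945.
dQ/dI = 4.25/(2√I) = 0.0368705 at this income.
η = (dQ/dI)·(I/Q) = 0.0368705 × (3321.7/393.945) = 0.311.

0.311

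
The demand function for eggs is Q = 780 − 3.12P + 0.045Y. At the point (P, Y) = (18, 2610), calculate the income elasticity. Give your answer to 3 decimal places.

At P = 18, Y = 2610: Q = 841.290.
Holding P constant, ∂Q/∂Y = 0.045.
η_Y = (∂Q/∂Y)·(Y/Q) = 0.045 × (2610/841.290) = 0.140.

0.140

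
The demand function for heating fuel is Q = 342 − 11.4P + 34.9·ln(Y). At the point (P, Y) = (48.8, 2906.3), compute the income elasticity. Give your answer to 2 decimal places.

At P = 48.8, Y = 2906.3: Q = 63.995.
Holding P constant, ∂Q/∂Y = 34.9/Y = 0.0120084.
η_Y = (∂Q/∂Y)·(Y/Q) = 0.0120084 × (2906.3/63.995) = 0.55.

0.55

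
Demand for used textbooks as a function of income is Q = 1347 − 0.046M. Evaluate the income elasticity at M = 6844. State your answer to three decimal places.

At M = 6844: Q = 1032.176.
dQ/dM = −0.046.
η = (dQ/dM)·(M/Q) = -0.046 × (6844/1032.176) = -0.305.

-0.305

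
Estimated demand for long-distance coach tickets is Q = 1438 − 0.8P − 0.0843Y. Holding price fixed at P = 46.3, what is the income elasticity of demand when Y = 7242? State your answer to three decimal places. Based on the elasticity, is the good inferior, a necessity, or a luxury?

At P = 46.3, Y = 7242: Q = 790.459.
Holding P constant, ∂Q/∂Y = −0.0843.
η_Y = (∂Q/∂Y)·(Y/Q) = -0.0843 × (7242/790.459) = -0.772.
Since η < 0, this is an inferior good.

-0.772 (inferior good)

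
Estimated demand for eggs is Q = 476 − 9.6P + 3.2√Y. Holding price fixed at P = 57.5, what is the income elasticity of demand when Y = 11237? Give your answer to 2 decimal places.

At P = 57.5, Y = 11237: Q = 263.215.
Holding P constant, ∂Q/∂Y = 3.2/(2√Y) = 0.0150937.
η_Y = (∂Q/∂Y)·(Y/Q) = 0.0150937 × (11237/263.215) = 0.64.

0.64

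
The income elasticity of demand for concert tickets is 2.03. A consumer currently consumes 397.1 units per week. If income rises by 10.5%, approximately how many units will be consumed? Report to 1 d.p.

%ΔQ ≈ η × %ΔI = 2.03 × 10.5% = 21.315%.
New Q ≈ 397.1 × (1 + 0.21315) = 481.7.

481.7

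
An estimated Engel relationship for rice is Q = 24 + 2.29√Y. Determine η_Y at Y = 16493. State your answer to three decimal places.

0.462

At Y = 16493: Q = 318.093.
dQ/dY = 2.29/(2√Y) = 0.0089157 at this income.
η = (dQ/dY)·(Y/Q) = 0.0089157 × (16493/318.093) = 0.462.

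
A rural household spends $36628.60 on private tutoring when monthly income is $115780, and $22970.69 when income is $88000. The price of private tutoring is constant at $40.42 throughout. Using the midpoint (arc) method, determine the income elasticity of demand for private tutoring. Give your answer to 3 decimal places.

With a constant price, Q₁ = 36628.60/40.42 = 906.200 and Q₂ = 22970.69/40.42 = 568.300 (equivalently, work directly with expenditure since P cancels).
Midpoint %ΔQ = (22970.69 − 36628.60)/29799.64 = -0.45832; midpoint %ΔI = (88000 − 115780)/101890 = -0.27265.
η = -0.45832 / -0.27265 = 1.681.

1.681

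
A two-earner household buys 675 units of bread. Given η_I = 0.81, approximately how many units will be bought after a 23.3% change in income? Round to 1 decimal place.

%ΔQ ≈ η × %ΔI = 0.81 × 23.3% = 18.873%.
New Q ≈ 675 × (1 + 0.18873) = 802.4.

802.4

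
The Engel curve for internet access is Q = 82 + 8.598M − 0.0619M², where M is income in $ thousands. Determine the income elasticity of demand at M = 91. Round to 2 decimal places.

At M = 91: Q = 351.8241.
dQ/dM = 8.598 − 0.1238M = -2.66780.
η = (dQ/dM)·(M/Q) = -2.66780 × (91/351.8241) = -0.69.

-0.69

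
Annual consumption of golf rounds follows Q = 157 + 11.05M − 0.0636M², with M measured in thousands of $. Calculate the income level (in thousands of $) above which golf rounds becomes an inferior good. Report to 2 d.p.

dQ/dM = 11.05 − 0.1272M.
The good is inferior where dQ/dM < 0. Setting dQ/dM = 0 gives M = 11.05 / 0.1272 = 86.87.

86.87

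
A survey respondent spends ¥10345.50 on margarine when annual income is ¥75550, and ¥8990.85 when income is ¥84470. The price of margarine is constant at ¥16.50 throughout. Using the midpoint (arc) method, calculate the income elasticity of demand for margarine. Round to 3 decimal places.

-1.257

With a constant price, Q₁ = 10345.50/16.50 = 627.000 and Q₂ = 8990.85/16.50 = 544.900 (equivalently, work directly with expenditure since P cancels).
Midpoint %ΔQ = (8990.85 − 10345.50)/9668.17 = -0.14011; midpoint %ΔI = (84470 − 75550)/80010 = 0.11149.
η = -0.14011 / 0.11149 = -1.257.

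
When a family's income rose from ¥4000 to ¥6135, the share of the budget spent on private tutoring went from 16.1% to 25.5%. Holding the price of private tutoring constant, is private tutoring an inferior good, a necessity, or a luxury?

The budget share rises as income rises, so η > 1.

luxury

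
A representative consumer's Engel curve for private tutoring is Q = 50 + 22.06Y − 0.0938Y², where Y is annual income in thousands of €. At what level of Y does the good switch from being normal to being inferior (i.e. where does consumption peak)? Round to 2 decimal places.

117.59

dQ/dY = 22.06 − 0.1876Y.
The good is inferior where dQ/dY < 0. Setting dQ/dY = 0 gives Y = 22.06 / 0.1876 = 117.59.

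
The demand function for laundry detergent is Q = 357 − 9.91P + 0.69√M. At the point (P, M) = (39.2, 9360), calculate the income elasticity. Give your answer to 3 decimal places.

0.946

At P = 39.2, M = 9360: Q = 35.283.
Holding P constant, ∂Q/∂M = 0.69/(2√M) = 0.003566.
η_M = (∂Q/∂M)·(M/Q) = 0.003566 × (9360/35.283) = 0.946.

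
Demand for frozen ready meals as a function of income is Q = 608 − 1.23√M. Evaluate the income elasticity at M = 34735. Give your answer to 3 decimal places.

-0.303

At M = 34735: Q = 378.761.
dQ/dM = -1.23/(2√M) = -0.00329983 at this income.
η = (dQ/dM)·(M/Q) = -0.00329983 × (34735/378.761) = -0.303.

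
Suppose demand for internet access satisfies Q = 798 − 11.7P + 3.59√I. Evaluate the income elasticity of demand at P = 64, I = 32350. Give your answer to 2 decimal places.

At P = 64, I = 32350: Q = 694.901.
Holding P constant, ∂Q/∂I = 3.59/(2√I) = 0.00997993.
η_I = (∂Q/∂I)·(I/Q) = 0.00997993 × (32350/694.901) = 0.46.

0.46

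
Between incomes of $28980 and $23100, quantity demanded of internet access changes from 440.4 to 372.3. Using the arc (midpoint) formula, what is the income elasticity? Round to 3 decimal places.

0.742

ΔQ = 372.3 − 440.4 = -68.1; midpoint Q̄ = (440.4 + 372.3)/2 = 406.35.
ΔI = 23100 − 28980 = -5880; midpoint Ī = (28980 + 23100)/2 = 26040.
η = (ΔQ/Q̄) ÷ (ΔI/Ī) = (-68.1/406.35) ÷ (-5880/26040) = 0.742.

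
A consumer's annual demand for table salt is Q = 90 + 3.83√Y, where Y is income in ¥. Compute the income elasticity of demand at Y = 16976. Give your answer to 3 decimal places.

At Y = 16976: Q = 589.018.
dQ/dY = 3.83/(2√Y) = 0.0146978 at this income.
η = (dQ/dY)·(Y/Q) = 0.0146978 × (16976/589.018) = 0.424.

0.424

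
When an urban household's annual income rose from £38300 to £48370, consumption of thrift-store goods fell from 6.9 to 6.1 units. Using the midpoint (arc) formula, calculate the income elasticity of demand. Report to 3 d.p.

-0.530

ΔQ = 6.1 − 6.9 = -0.8; midpoint Q̄ = (6.9 + 6.1)/2 = 6.5.
ΔI = 48370 − 38300 = 10070; midpoint Ī = (38300 + 48370)/2 = 43335.
η = (ΔQ/Q̄) ÷ (ΔI/Ī) = (-0.8/6.5) ÷ (10070/43335) = -0.530.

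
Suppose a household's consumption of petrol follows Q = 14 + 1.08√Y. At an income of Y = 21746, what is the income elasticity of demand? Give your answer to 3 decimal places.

At Y = 21746: Q = 173.262.
dQ/dY = 1.08/(2√Y) = 0.00366188 at this income.
η = (dQ/dY)·(Y/Q) = 0.00366188 × (21746/173.262) = 0.460.

0.460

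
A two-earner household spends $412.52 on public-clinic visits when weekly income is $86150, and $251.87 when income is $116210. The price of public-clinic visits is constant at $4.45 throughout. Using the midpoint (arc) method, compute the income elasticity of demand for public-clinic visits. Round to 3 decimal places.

With a constant price, Q₁ = 412.52/4.45 = 92.701 and Q₂ = 251.87/4.45 = 56.600 (equivalently, work directly with expenditure since P cancels).
Midpoint %ΔQ = (251.87 − 412.52)/332.20 = -0.48360; midpoint %ΔI = (116210 − 86150)/101180 = 0.29709.
η = -0.48360 / 0.29709 = -1.628.

-1.628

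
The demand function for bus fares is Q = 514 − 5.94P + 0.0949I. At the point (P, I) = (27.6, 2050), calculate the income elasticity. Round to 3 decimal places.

At P = 27.6, I = 2050: Q = 544.601.
Holding P constant, ∂Q/∂I = 0.0949.
η_I = (∂Q/∂I)·(I/Q) = 0.0949 × (2050/544.601) = 0.357.

0.357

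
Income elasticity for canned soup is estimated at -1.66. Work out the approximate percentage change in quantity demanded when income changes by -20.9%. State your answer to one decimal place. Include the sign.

34.7%

%ΔQ ≈ η × %ΔI = -1.66 × (-20.9%) = 34.7%.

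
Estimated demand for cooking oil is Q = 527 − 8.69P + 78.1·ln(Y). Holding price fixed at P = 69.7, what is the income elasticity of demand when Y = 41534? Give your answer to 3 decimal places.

0.104

At P = 69.7, Y = 41534: Q = 751.843.
Holding P constant, ∂Q/∂Y = 78.1/Y = 0.00188039.
η_Y = (∂Q/∂Y)·(Y/Q) = 0.00188039 × (41534/751.843) = 0.104.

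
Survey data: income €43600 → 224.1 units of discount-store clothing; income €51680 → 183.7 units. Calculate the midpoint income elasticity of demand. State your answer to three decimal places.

-1.168

ΔQ = 183.7 − 224.1 = -40.4; midpoint Q̄ = (224.1 + 183.7)/2 = 203.9.
ΔI = 51680 − 43600 = 8080; midpoint Ī = (43600 + 51680)/2 = 47640.
η = (ΔQ/Q̄) ÷ (ΔI/Ī) = (-40.4/203.9) ÷ (8080/47640) = -1.168.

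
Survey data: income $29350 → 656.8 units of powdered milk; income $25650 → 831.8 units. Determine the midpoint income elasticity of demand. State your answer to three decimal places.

ΔQ = 831.8 − 656.8 = 175; midpoint Q̄ = (656.8 + 831.8)/2 = 744.3.
ΔI = 25650 − 29350 = -3700; midpoint Ī = (29350 + 25650)/2 = 27500.
η = (ΔQ/Q̄) ÷ (ΔI/Ī) = (175/744.3) ÷ (-3700/27500) = -1.748.

-1.748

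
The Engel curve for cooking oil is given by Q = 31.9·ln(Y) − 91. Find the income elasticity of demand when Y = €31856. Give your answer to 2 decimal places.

At Y = 31856: Q = 239.770.
dQ/dY = 31.9/Y = 0.00100138 at this income.
η = (dQ/dY)·(Y/Q) = 0.00100138 × (31856/239.770) = 0.13.

0.13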